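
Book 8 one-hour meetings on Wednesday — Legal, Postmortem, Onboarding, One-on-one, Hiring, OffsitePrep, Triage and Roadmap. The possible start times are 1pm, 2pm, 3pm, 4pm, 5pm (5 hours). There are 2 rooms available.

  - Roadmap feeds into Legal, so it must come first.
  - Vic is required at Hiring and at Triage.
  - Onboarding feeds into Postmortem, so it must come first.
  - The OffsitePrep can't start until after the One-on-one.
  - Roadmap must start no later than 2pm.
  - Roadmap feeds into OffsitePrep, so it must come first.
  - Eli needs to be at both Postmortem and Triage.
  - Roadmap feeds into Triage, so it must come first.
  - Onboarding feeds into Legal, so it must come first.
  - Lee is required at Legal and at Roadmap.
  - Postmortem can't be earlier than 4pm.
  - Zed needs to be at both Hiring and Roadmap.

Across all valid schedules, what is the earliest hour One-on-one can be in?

Downstream work caps One-on-one at 4pm.
One-on-one at 1pm is achievable: Roadmap -> 1pm; Legal -> 3pm; Postmortem -> 4pm; Triage -> 3pm; Onboarding -> 2pm; One-on-one -> 1pm; Hiring -> 4pm; OffsitePrep -> 2pm.

1pm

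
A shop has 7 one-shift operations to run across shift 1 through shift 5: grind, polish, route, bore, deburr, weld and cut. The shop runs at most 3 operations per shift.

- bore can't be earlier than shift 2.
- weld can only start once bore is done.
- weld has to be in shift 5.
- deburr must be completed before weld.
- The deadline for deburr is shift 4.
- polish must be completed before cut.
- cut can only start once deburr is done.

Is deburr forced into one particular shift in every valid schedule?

deburr can be shift 1 (e.g. cut=shift 2; bore=shift 2; deburr=shift 1; route=shift 2; weld=shift 5; grind=shift 1; polish=shift 1) or shift 2 (e.g. deburr=shift 2, cut=shift 3, polish=shift 1, grind=shift 1, bore=shift 2, route=shift 1, weld=shift 5).

No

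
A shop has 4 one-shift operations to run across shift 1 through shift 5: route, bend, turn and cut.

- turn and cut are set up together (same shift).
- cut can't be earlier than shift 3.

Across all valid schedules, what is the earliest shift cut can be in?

shift 3

Cut is available from shift 3.
cut at shift 3 is achievable: route=shift 1; cut=shift 3; turn=shift 3; bend=shift 1.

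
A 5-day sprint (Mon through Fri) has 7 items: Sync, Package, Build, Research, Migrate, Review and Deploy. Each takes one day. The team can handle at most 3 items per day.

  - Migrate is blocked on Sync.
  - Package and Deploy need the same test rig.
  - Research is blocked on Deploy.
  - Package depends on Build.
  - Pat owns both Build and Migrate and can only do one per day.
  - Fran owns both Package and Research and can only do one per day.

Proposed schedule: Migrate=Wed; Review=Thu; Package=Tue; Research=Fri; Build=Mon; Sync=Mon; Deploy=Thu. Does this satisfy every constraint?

Valid

The team can handle at most 3 items per day — holds.
Migrate is blocked on Sync — holds.
Research is blocked on Deploy — holds.
Pat owns both Build and Migrate and can only do one per day — holds.
Fran owns both Package and Research and can only do one per day — holds.
Package and Deploy need the same test rig — holds.
Package depends on Build — holds.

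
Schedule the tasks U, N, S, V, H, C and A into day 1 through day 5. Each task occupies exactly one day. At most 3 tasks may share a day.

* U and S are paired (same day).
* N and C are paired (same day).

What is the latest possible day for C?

day 5

C at day 5 is achievable: U=day 1, S=day 1, H=day 2, C=day 5, V=day 1, N=day 5, A=day 2.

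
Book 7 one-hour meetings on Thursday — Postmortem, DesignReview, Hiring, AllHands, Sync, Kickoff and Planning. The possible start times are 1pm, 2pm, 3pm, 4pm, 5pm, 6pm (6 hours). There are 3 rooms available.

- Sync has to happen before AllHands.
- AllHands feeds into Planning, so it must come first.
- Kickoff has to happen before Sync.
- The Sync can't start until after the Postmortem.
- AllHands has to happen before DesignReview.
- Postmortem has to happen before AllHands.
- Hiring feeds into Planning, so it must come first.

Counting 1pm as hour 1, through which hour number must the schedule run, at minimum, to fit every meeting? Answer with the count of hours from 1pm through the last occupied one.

The precedence chain requires at least 4 distinct hours.
With at most 3 per hour and 7 meetings, at least 3 hours are needed.
4 works (last occupied hour: 4pm): for example Hiring=1pm, Postmortem=1pm, DesignReview=4pm, Sync=2pm, Planning=4pm, AllHands=3pm, Kickoff=1pm.

4 hours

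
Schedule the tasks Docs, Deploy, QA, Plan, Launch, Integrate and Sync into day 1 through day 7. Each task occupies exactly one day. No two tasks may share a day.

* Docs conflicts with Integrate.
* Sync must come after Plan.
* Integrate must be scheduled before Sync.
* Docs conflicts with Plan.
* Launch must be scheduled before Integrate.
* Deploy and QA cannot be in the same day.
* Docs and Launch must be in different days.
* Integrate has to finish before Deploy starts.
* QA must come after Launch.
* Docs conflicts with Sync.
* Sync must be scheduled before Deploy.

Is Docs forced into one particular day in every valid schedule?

Docs can be day 1 (e.g. Docs in day 1, Plan in day 4, Launch in day 2, Deploy in day 6, QA in day 7, Sync in day 5, Integrate in day 3) or day 2 (e.g. Sync -> day 5; QA -> day 7; Launch -> day 1; Docs -> day 2; Plan -> day 4; Integrate -> day 3; Deploy -> day 6).

No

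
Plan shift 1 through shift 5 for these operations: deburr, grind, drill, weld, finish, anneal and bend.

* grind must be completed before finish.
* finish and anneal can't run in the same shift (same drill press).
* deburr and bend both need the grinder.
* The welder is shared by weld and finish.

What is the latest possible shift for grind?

shift 4

Downstream work caps grind at shift 4.
grind at shift 4 is achievable: weld -> shift 1, deburr -> shift 1, drill -> shift 1, grind -> shift 4, finish -> shift 5, bend -> shift 2, anneal -> shift 1.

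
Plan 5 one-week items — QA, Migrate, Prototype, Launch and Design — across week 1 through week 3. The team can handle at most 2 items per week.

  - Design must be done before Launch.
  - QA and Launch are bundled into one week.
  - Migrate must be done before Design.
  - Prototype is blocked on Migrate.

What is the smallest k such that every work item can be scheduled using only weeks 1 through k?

3 weeks

The precedence chain requires at least 3 distinct weeks.
With at most 2 per week and 5 work items, at least 3 weeks are needed.
3 works (last occupied week: week 3): for example Launch in week 3; QA in week 3; Migrate in week 1; Prototype in week 2; Design in week 2.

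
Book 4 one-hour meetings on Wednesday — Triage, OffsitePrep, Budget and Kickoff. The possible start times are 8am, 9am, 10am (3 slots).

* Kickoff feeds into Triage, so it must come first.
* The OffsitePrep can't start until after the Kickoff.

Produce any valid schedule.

OffsitePrep=9am, Budget=8am, Kickoff=8am, Triage=9am

Checking: Kickoff(8am) before Triage(9am); Kickoff(8am) before OffsitePrep(9am).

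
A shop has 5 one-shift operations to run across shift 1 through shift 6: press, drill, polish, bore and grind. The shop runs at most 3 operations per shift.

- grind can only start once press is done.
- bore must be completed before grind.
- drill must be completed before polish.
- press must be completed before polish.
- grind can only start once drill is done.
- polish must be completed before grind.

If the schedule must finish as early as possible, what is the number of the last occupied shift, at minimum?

The precedence chain requires at least 3 distinct shifts.
With at most 3 per shift and 5 operations, at least 2 shifts are needed.
3 works (last occupied shift: shift 3): for example press -> shift 1; drill -> shift 1; grind -> shift 3; polish -> shift 2; bore -> shift 1.

3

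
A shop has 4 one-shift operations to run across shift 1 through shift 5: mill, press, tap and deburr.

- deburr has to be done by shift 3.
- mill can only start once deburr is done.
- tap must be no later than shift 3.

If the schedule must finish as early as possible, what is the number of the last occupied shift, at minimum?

The precedence chain requires at least 2 distinct shifts.
2 works (last occupied shift: shift 2): for example deburr=shift 1, tap=shift 1, mill=shift 2, press=shift 1.

shift 2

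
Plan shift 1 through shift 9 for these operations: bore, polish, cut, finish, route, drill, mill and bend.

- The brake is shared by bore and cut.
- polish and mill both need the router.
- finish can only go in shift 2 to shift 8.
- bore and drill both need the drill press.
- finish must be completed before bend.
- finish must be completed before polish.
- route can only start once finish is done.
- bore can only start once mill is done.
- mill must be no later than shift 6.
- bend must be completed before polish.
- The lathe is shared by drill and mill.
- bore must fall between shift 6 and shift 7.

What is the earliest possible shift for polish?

Precedence pushes polish to at least shift 4.
polish at shift 4 is achievable: route in shift 3; bore in shift 6; bend in shift 3; cut in shift 1; polish in shift 4; drill in shift 2; mill in shift 1; finish in shift 2.

shift 4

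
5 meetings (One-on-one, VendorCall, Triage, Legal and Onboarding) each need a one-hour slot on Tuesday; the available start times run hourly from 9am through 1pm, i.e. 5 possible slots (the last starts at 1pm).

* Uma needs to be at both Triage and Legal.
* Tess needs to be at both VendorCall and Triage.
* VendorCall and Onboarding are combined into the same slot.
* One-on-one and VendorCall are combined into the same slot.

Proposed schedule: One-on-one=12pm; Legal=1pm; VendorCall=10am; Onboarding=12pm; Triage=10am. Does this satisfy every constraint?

Uma needs to be at both Triage and Legal — holds.
Tess needs to be at both VendorCall and Triage — violated.
VendorCall and Onboarding are combined into the same slot — violated.
One-on-one and VendorCall are combined into the same slot — violated.

Invalid. One-on-one and VendorCall are combined into the same slot.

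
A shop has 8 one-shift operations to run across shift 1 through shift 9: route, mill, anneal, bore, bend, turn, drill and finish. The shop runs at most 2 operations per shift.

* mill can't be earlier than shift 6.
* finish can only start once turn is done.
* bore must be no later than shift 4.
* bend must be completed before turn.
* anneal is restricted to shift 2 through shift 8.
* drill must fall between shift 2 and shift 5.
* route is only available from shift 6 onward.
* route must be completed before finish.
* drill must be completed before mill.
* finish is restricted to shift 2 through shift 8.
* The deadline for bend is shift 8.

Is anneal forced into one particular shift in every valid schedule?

anneal can be shift 2 (e.g. anneal -> shift 2; turn -> shift 3; drill -> shift 2; route -> shift 6; mill -> shift 6; finish -> shift 7; bend -> shift 1; bore -> shift 1) or shift 3 (e.g. bend=shift 1, route=shift 6, bore=shift 1, drill=shift 2, mill=shift 6, finish=shift 7, turn=shift 2, anneal=shift 3).

No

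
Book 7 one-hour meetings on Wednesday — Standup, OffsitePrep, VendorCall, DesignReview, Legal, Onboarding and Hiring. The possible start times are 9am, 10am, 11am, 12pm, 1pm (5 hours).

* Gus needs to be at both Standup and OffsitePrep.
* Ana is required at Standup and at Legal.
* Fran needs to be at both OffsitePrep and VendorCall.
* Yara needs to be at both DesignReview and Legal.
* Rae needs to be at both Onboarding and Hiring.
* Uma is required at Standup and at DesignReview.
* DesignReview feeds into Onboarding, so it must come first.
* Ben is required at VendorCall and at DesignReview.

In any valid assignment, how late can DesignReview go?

12pm

Downstream work caps DesignReview at 12pm.
DesignReview at 12pm is achievable: OffsitePrep in 10am, Hiring in 9am, VendorCall in 9am, Standup in 9am, Onboarding in 1pm, Legal in 10am, DesignReview in 12pm.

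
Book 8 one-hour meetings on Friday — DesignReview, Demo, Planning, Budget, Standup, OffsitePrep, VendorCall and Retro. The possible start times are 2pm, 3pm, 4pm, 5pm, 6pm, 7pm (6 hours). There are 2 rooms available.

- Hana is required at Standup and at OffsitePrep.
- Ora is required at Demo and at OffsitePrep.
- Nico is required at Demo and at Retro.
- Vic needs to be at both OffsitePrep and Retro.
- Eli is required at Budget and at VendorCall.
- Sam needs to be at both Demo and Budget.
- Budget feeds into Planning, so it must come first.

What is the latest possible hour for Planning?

Precedence pushes Planning to at least 3pm.
Planning at 7pm is achievable: Retro -> 5pm; Standup -> 3pm; OffsitePrep -> 4pm; Demo -> 3pm; VendorCall -> 4pm; Planning -> 7pm; Budget -> 2pm; DesignReview -> 2pm.

7pm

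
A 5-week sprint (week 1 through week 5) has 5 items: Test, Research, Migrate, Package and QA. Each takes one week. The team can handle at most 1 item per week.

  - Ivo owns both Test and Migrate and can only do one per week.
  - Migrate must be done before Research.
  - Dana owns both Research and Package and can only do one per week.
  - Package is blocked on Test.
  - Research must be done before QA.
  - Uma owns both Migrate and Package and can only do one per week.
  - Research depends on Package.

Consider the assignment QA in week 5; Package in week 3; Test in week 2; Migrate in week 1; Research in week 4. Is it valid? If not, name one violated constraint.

Uma owns both Migrate and Package and can only do one per week — holds.
Migrate must be done before Research — holds.
Research must be done before QA — holds.
Dana owns both Research and Package and can only do one per week — holds.
The team can handle at most 1 item per week — holds.
Ivo owns both Test and Migrate and can only do one per week — holds.
Research depends on Package — holds.
Package is blocked on Test — holds.

Yes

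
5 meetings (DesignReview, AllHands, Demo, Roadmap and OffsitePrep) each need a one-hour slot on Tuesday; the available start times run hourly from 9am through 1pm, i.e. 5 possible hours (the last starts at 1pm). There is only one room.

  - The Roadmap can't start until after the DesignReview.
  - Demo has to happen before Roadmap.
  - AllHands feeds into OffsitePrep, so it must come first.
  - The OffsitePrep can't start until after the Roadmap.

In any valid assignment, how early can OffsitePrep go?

1pm

Precedence pushes OffsitePrep to at least 11am.
OffsitePrep at 1pm is achievable: OffsitePrep -> 1pm, AllHands -> 12pm, Demo -> 10am, DesignReview -> 9am, Roadmap -> 11am.
Nothing earlier works — the capacity limit rule out every hour before 1pm.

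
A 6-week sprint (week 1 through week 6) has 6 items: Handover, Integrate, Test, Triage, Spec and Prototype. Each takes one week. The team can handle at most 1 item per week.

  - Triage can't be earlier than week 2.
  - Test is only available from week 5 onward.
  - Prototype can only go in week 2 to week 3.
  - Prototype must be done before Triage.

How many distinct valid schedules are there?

Splitting on Test: it can be week 5 (30), week 6 (30). Listing each branch's schedules as (Handover, Integrate, Triage, Spec, Prototype) by week number:
Test=week 5: (1,2,4,6,3) (1,2,6,4,3) (1,3,4,6,2) (1,3,6,4,2) (1,4,3,6,2) (1,4,6,2,3) (1,4,6,3,2) (1,6,3,4,2) (1,6,4,2,3) (1,6,4,3,2) (2,1,4,6,3) (2,1,6,4,3) (2,4,6,1,3) (2,6,4,1,3) (3,1,4,6,2) (3,1,6,4,2) (3,4,6,1,2) (3,6,4,1,2) (4,1,3,6,2) (4,1,6,2,3) (4,1,6,3,2) (4,2,6,1,3) (4,3,6,1,2) (4,6,3,1,2) (6,1,3,4,2) (6,1,4,2,3) (6,1,4,3,2) (6,2,4,1,3) (6,3,4,1,2) (6,4,3,1,2) — 30.
Test=week 6: (1,2,4,5,3) (1,2,5,4,3) (1,3,4,5,2) (1,3,5,4,2) (1,4,3,5,2) (1,4,5,2,3) (1,4,5,3,2) (1,5,3,4,2) (1,5,4,2,3) (1,5,4,3,2) (2,1,4,5,3) (2,1,5,4,3) (2,4,5,1,3) (2,5,4,1,3) (3,1,4,5,2) (3,1,5,4,2) (3,4,5,1,2) (3,5,4,1,2) (4,1,3,5,2) (4,1,5,2,3) (4,1,5,3,2) (4,2,5,1,3) (4,3,5,1,2) (4,5,3,1,2) (5,1,3,4,2) (5,1,4,2,3) (5,1,4,3,2) (5,2,4,1,3) (5,3,4,1,2) (5,4,3,1,2) — 30.
Summing: 30 + 30 = 60.

60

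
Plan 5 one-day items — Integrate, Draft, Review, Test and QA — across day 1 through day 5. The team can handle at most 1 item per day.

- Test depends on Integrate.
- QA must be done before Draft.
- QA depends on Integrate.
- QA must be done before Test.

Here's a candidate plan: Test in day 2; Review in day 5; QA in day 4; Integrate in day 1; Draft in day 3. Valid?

No — it violates: QA must be done before Test

QA must be done before Test — violated.
Test depends on Integrate — holds.
The team can handle at most 1 item per day — holds.
QA must be done before Draft — violated.
QA depends on Integrate — holds.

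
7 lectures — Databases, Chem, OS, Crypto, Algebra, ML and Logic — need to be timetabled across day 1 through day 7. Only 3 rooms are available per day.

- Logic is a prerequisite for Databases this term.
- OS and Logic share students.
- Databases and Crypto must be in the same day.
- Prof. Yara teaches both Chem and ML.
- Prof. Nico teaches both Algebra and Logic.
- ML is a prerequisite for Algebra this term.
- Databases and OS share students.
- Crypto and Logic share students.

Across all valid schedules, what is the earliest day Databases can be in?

day 2

Precedence pushes Databases to at least day 2.
Databases at day 2 is achievable: Chem -> day 3; Crypto -> day 2; Logic -> day 1; OS -> day 3; ML -> day 1; Algebra -> day 2; Databases -> day 2.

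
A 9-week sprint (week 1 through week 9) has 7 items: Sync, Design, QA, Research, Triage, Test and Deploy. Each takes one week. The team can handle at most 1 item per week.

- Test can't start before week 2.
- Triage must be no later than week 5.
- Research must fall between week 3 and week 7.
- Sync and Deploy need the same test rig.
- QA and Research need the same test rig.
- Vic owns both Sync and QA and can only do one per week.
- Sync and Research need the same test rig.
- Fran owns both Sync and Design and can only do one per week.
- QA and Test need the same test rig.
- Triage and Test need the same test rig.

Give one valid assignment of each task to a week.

Triage=week 1; Research=week 3; QA=week 6; Deploy=week 7; Design=week 5; Sync=week 4; Test=week 2

Checking: QA(week 6) != Test(week 2); Triage(week 1) != Test(week 2); Sync(week 4) != QA(week 6); Sync(week 4) != Research(week 3); Sync(week 4) != Deploy(week 7); Sync(week 4) != Design(week 5); QA(week 6) != Research(week 3); Research=week 3 in [week 3,week 7]; Test=week 2 in [week 2,week 9]; Triage=week 1 in [week 1,week 5]; max 1 per week (cap 1).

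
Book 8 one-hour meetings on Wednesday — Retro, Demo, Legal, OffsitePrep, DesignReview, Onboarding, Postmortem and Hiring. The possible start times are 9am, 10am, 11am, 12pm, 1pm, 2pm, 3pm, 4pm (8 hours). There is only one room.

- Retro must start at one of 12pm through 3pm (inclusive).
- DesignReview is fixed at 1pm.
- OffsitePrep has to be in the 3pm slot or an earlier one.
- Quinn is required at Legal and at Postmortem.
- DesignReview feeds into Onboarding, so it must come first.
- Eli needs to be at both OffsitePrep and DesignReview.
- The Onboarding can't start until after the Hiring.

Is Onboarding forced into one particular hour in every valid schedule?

Onboarding can be 2pm (e.g. Demo=11am; DesignReview=1pm; Postmortem=4pm; Onboarding=2pm; Legal=3pm; Retro=12pm; OffsitePrep=9am; Hiring=10am) or 3pm (e.g. Hiring=10am; Demo=11am; Onboarding=3pm; Postmortem=4pm; OffsitePrep=9am; DesignReview=1pm; Retro=12pm; Legal=2pm).

No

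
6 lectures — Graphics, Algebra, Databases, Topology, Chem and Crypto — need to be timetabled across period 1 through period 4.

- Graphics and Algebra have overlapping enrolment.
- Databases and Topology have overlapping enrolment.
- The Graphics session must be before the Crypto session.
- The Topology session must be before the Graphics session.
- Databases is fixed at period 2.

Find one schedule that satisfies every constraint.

Algebra -> period 1, Chem -> period 1, Crypto -> period 3, Databases -> period 2, Graphics -> period 2, Topology -> period 1

Checking: Topology(period 1) before Graphics(period 2); Graphics(period 2) before Crypto(period 3); Databases(period 2) != Topology(period 1); Graphics(period 2) != Algebra(period 1); Databases=period 2 in [period 2,period 2].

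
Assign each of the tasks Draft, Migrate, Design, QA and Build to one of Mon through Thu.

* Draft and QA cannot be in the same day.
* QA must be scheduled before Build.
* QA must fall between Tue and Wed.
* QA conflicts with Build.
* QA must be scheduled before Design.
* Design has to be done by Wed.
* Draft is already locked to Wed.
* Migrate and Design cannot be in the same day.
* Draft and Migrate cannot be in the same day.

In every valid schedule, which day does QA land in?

Tue

QA's window is Tue–Wed.
Draft is fixed at Wed, and QA can't share a day with Draft.
So QA must be Tue.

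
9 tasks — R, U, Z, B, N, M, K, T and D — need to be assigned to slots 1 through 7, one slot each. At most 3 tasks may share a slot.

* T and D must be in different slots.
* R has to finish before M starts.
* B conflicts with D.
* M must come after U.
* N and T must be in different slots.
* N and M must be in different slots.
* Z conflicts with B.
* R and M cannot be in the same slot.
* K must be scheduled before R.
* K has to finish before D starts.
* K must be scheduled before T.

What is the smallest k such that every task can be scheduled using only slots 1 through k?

3

The precedence chain requires at least 3 distinct slots.
With at most 3 per slot and 9 tasks, at least 3 slots are needed.
3 works (last occupied slot: 3): for example R -> 2; D -> 3; K -> 1; N -> 1; B -> 2; T -> 2; U -> 1; M -> 3; Z -> 3.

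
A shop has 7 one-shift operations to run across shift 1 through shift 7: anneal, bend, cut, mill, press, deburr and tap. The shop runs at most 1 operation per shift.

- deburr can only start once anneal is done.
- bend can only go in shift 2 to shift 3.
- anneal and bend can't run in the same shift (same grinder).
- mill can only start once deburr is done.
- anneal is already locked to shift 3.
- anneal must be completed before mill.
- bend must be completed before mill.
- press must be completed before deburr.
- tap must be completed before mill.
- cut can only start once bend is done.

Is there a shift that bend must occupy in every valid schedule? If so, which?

bend's window is shift 2–shift 3.
anneal is fixed at shift 3, and bend can't share a shift with anneal.
So bend must be shift 2.

shift 2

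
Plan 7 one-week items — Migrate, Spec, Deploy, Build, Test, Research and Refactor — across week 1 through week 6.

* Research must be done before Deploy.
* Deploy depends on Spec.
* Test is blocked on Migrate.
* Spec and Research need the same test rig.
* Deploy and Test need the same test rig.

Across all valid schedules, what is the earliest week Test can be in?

Precedence pushes Test to at least week 2.
Test at week 2 is achievable: Spec=week 1, Test=week 2, Migrate=week 1, Research=week 2, Deploy=week 3, Build=week 1, Refactor=week 1.

week 2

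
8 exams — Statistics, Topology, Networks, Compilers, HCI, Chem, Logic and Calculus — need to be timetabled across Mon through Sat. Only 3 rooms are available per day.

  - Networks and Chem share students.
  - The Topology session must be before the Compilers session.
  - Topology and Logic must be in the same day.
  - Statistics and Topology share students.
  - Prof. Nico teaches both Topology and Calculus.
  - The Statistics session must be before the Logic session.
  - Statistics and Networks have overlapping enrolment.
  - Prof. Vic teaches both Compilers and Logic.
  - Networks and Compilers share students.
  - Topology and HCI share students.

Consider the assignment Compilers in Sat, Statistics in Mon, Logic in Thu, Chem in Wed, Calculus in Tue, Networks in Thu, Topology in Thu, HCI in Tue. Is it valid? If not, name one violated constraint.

Yes, all constraints hold

Networks and Chem share students — holds.
The Topology session must be before the Compilers session — holds.
Statistics and Networks have overlapping enrolment — holds.
Statistics and Topology share students — holds.
Topology and Logic must be in the same day — holds.
Prof. Nico teaches both Topology and Calculus — holds.
Topology and HCI share students — holds.
The Statistics session must be before the Logic session — holds.
Only 3 rooms are available per day — holds.
Networks and Compilers share students — holds.
Prof. Vic teaches both Compilers and Logic — holds.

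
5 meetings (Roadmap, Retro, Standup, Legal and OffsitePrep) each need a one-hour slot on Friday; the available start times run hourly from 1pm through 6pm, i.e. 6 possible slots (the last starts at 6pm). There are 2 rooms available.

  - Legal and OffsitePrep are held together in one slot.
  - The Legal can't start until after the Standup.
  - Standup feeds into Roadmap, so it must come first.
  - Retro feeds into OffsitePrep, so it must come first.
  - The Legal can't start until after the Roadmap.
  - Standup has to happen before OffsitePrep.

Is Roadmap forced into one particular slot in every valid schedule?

No

Roadmap can be 2pm (e.g. Standup -> 1pm, Roadmap -> 2pm, OffsitePrep -> 3pm, Retro -> 1pm, Legal -> 3pm) or 3pm (e.g. Legal=4pm; Standup=1pm; Roadmap=3pm; OffsitePrep=4pm; Retro=1pm).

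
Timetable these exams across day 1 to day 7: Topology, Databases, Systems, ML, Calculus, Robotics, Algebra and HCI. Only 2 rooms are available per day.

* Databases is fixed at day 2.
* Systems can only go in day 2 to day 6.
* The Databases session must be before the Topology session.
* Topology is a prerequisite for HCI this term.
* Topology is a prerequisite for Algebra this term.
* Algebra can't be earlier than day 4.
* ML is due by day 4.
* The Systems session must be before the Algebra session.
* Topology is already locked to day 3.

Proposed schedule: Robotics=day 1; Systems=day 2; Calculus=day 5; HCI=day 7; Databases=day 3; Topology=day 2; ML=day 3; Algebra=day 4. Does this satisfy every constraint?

Algebra can't be earlier than day 4 — holds.
The Databases session must be before the Topology session — violated.
The Systems session must be before the Algebra session — holds.
Topology is already locked to day 3 — violated.
Systems can only go in day 2 to day 6 — holds.
Topology is a prerequisite for HCI this term — holds.
ML is due by day 4 — holds.
Databases is fixed at day 2 — violated.
Only 2 rooms are available per day — holds.
Topology is a prerequisite for Algebra this term — holds.

No — it violates: The Databases session must be before the Topology session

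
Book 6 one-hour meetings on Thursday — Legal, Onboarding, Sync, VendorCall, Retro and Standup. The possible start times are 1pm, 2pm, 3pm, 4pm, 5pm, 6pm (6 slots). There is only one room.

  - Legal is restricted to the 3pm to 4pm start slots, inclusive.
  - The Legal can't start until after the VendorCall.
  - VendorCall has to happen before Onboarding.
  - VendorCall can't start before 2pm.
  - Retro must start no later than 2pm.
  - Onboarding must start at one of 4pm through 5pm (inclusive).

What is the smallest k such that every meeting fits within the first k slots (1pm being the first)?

The precedence chain requires at least 2 distinct slots.
With at most 1 per slot and 6 meetings, at least 6 slots are needed.
Onboarding can't be placed before 4pm — that is slot 4 counting from 1pm — so the schedule must run through at least 4 slots.
6 works (last occupied slot: 6pm): for example Onboarding -> 4pm, Legal -> 3pm, Sync -> 5pm, VendorCall -> 2pm, Retro -> 1pm, Standup -> 6pm.

6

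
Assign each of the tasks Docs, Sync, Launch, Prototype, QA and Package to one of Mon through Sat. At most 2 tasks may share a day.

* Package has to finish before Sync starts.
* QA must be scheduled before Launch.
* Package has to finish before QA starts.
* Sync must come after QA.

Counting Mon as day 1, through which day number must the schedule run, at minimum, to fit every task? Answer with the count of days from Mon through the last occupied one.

The precedence chain requires at least 3 distinct days.
With at most 2 per day and 6 tasks, at least 3 days are needed.
3 works (last occupied day: Wed): for example Sync in Wed, QA in Tue, Launch in Wed, Prototype in Tue, Package in Mon, Docs in Mon.

3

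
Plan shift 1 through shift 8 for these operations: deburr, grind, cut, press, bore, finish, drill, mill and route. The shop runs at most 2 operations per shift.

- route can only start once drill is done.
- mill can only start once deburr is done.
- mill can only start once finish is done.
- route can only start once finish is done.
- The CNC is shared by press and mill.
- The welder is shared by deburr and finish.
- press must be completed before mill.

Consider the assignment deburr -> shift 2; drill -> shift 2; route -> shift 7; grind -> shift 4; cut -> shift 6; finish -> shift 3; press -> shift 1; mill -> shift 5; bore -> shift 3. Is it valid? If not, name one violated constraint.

Valid

press must be completed before mill — holds.
route can only start once drill is done — holds.
The CNC is shared by press and mill — holds.
The welder is shared by deburr and finish — holds.
mill can only start once deburr is done — holds.
The shop runs at most 2 operations per shift — holds.
route can only start once finish is done — holds.
mill can only start once finish is done — holds.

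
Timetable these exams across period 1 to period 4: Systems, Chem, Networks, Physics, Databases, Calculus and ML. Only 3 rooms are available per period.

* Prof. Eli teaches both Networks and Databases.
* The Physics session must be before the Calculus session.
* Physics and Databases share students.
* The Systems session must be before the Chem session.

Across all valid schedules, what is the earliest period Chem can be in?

Precedence pushes Chem to at least period 2.
Chem at period 2 is achievable: Calculus -> period 2; Databases -> period 2; ML -> period 3; Systems -> period 1; Chem -> period 2; Networks -> period 1; Physics -> period 1.

period 2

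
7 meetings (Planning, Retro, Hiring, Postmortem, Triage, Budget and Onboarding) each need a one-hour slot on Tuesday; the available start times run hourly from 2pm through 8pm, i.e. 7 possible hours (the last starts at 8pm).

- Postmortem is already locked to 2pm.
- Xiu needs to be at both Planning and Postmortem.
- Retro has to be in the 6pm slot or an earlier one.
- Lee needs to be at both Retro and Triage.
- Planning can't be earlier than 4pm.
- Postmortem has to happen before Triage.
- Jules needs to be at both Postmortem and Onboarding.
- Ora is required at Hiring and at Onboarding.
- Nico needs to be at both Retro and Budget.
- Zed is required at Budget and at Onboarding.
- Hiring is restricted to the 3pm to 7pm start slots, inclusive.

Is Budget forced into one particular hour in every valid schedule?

Budget can be 2pm (e.g. Hiring=3pm, Triage=4pm, Onboarding=4pm, Retro=3pm, Budget=2pm, Planning=4pm, Postmortem=2pm) or 3pm (e.g. Planning=4pm; Hiring=3pm; Budget=3pm; Onboarding=4pm; Retro=2pm; Triage=3pm; Postmortem=2pm).

No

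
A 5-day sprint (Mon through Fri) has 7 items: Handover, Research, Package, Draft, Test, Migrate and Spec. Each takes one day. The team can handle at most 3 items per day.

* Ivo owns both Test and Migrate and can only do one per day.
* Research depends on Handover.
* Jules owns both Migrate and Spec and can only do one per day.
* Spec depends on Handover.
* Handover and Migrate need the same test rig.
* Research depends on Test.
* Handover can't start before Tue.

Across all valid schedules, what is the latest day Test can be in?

Thu

Downstream work caps Test at Thu.
Test at Thu is achievable: Research=Fri, Spec=Wed, Package=Mon, Handover=Tue, Test=Thu, Draft=Mon, Migrate=Mon.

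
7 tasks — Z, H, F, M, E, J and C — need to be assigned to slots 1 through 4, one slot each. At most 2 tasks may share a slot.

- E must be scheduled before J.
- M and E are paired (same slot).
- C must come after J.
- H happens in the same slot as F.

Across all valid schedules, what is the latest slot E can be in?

Downstream work caps E at 2.
E at 2 is achievable: F -> 1; H -> 1; E -> 2; M -> 2; C -> 4; J -> 3; Z -> 3.

2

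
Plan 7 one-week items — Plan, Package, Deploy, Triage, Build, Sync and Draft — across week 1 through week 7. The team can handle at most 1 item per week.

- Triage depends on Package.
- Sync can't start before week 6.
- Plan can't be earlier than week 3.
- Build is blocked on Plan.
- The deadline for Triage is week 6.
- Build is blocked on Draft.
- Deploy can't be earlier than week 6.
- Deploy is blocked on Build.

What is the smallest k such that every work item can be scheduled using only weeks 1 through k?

7 weeks

The precedence chain requires at least 3 distinct weeks.
With at most 1 per week and 7 work items, at least 7 weeks are needed.
Deploy can't be placed before week 6, so the schedule must run through at least week 6.
7 works (last occupied week: week 7): for example Build -> week 5, Triage -> week 2, Package -> week 1, Draft -> week 4, Plan -> week 3, Sync -> week 7, Deploy -> week 6.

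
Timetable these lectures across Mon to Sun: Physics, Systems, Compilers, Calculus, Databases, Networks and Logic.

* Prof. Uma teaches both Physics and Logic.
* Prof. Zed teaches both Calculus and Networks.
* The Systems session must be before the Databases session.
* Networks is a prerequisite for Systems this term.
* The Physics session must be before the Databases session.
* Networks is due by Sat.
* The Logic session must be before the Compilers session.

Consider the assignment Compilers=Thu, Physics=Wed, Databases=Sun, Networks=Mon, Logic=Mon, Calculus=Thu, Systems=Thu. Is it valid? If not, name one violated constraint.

Networks is a prerequisite for Systems this term — holds.
Prof. Uma teaches both Physics and Logic — holds.
Networks is due by Sat — holds.
The Logic session must be before the Compilers session — holds.
The Physics session must be before the Databases session — holds.
Prof. Zed teaches both Calculus and Networks — holds.
The Systems session must be before the Databases session — holds.

Yes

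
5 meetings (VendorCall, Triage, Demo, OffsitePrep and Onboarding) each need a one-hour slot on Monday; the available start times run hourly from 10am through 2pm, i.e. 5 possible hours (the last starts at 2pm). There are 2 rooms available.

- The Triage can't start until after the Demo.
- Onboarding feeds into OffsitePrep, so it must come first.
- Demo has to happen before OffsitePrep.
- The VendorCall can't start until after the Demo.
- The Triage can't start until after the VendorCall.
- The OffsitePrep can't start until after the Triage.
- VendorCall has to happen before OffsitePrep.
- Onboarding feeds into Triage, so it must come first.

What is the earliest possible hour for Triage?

12pm

Precedence pushes Triage to at least 12pm; downstream work caps Triage at 1pm.
Triage at 12pm is achievable: Demo -> 10am, Onboarding -> 10am, VendorCall -> 11am, Triage -> 12pm, OffsitePrep -> 1pm.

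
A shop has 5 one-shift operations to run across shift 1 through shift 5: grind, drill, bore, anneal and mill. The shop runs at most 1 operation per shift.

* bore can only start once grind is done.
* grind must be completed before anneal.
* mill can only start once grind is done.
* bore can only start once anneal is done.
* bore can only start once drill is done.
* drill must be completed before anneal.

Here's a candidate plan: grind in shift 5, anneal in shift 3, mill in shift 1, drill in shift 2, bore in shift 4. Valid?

bore can only start once anneal is done — holds.
grind must be completed before anneal — violated.
The shop runs at most 1 operation per shift — holds.
drill must be completed before anneal — holds.
mill can only start once grind is done — violated.
bore can only start once grind is done — violated.
bore can only start once drill is done — holds.

Invalid. mill can only start once grind is done.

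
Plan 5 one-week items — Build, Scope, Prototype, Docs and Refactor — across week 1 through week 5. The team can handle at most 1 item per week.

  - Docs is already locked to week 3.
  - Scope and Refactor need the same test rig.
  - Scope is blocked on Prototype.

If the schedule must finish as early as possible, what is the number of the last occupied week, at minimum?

week 5

The precedence chain requires at least 2 distinct weeks.
With at most 1 per week and 5 tasks, at least 5 weeks are needed.
Docs can't be placed before week 3, so the schedule must run through at least week 3.
5 works (last occupied week: week 5): for example Docs=week 3; Refactor=week 5; Scope=week 2; Build=week 4; Prototype=week 1.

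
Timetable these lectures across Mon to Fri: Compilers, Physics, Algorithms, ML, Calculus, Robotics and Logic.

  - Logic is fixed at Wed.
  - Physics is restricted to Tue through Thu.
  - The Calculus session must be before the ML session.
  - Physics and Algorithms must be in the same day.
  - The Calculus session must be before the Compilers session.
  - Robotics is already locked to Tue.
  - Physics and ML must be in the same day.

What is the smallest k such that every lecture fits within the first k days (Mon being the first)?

3

The precedence chain requires at least 2 distinct days.
Logic can't be placed before Wed — that is day 3 counting from Mon — so the schedule must run through at least 3 days.
3 works (last occupied day: Wed): for example ML -> Tue; Robotics -> Tue; Compilers -> Tue; Calculus -> Mon; Algorithms -> Tue; Physics -> Tue; Logic -> Wed.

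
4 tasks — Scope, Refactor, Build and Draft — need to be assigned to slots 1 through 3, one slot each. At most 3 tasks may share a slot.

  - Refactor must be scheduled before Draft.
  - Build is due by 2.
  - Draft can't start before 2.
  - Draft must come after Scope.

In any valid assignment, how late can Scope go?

Downstream work caps Scope at 2.
Scope at 2 is achievable: Build in 1; Draft in 3; Refactor in 1; Scope in 2.

2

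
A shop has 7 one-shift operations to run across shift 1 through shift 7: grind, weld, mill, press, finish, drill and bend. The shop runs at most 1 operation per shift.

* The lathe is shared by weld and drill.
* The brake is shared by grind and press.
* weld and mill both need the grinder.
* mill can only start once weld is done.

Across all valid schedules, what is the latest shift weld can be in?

shift 6

Downstream work caps weld at shift 6.
weld at shift 6 is achievable: drill in shift 4; bend in shift 5; mill in shift 7; grind in shift 1; weld in shift 6; press in shift 2; finish in shift 3.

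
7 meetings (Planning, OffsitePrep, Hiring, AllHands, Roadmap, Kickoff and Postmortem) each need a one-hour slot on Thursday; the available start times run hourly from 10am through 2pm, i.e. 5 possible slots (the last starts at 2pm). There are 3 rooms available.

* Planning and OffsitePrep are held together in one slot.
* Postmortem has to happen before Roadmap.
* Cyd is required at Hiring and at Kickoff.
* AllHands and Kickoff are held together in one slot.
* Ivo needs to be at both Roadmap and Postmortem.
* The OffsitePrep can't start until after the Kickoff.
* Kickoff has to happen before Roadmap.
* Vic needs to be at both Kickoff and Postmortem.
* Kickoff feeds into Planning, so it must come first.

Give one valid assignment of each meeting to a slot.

Kickoff in 10am; Planning in 11am; Roadmap in 12pm; OffsitePrep in 11am; Postmortem in 11am; AllHands in 10am; Hiring in 12pm

Checking: Kickoff(10am) before Roadmap(12pm); Kickoff(10am) before OffsitePrep(11am); Kickoff(10am) before Planning(11am); Postmortem(11am) before Roadmap(12pm); Roadmap(12pm) != Postmortem(11am); Hiring(12pm) != Kickoff(10am); Kickoff(10am) != Postmortem(11am); AllHands = Kickoff = 10am; Planning = OffsitePrep = 11am; max 3 per slot (cap 3).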